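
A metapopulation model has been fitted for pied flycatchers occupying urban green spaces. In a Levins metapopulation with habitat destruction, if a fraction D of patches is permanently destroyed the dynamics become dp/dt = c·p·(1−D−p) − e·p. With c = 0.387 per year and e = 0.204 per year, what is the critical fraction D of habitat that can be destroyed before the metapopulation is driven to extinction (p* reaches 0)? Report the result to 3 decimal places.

0.473

The nontrivial equilibrium is p* = (1−D) − e/c; extinction occurs when this hits zero.
So D_crit = 1 − e/c = 1 − 0.204/0.387 = 1 − 0.5271 = 0.4729.
This equals the undisturbed p*, a classic result of Lande's extension.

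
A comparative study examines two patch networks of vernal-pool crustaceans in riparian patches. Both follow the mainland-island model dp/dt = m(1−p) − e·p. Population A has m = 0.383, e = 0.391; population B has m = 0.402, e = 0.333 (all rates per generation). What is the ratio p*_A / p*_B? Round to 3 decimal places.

A: p*_A = m/(m+e) = 0.383/0.7740 = 0.4948.
B: p*_B = 0.402/0.7350 = 0.5469.
p*_A / p*_B = 0.4948/0.5469 = 0.9047.

0.905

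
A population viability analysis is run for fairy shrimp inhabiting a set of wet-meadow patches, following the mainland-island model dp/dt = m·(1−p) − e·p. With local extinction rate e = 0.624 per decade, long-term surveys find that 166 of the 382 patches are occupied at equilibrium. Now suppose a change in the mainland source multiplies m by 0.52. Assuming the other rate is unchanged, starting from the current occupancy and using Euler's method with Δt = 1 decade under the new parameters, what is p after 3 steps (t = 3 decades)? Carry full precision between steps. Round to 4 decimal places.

Observed p* = 166/382 = 0.43455.
Balance m(1−p*) = e·p* gives m = e·p*/(1−p*) = 0.624×0.43455/0.56545 = 0.47956.
Starting from p₀ = 0.43455; update p ← p + (dp/dt)·Δt with the new parameters.
step 1: Δp = -0.13016, p = 0.30440
step 2: Δp = -0.01648, p = 0.28792
step 3: Δp = -0.00209, p = 0.28583

0.2858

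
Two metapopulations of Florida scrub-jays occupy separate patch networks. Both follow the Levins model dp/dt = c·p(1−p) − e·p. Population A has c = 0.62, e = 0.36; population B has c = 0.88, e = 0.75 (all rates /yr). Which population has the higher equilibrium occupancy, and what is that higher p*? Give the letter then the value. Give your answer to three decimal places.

A, 0.419

A: p*_A = 1 − 0.36/0.62 = 0.4194.
B: p*_B = 1 − 0.75/0.88 = 0.1477.
A is higher at 0.4194.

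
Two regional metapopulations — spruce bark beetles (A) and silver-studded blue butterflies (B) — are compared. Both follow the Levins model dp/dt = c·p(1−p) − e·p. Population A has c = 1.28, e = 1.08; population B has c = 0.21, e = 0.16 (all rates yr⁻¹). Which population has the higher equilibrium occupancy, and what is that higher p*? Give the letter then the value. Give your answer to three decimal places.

A: p*_A = 1 − 1.08/1.28 = 0.1562.
B: p*_B = 1 − 0.16/0.21 = 0.2381.
B is higher at 0.2381.

B, 0.238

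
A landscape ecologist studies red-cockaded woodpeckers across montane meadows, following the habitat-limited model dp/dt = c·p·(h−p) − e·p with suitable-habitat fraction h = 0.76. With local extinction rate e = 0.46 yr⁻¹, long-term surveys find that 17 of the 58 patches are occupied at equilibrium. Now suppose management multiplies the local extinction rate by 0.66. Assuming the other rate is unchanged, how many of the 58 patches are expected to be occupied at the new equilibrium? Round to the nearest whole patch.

Observed p* = 17/58 = 0.29310.
Balance c(h−p*) = e gives c = e/(0.76 − 0.29310) = 0.46/0.46690 = 0.98522.
New p* = 0.76 − e/c = 0.76 − 0.30360/0.98522 = 0.45185.
Expected occupied = 58 × 0.45185 = 26.21 ≈ 26.

26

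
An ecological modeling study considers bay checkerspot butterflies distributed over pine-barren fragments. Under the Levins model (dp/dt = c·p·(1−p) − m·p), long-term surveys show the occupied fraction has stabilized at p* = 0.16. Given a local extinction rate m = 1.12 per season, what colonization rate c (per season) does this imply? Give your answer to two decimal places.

1.33

At equilibrium c(1−p*) = m, so c = m/(1−p*).
c = 1.12/(1 − 0.16) = 1.12/0.8400 = 1.3333.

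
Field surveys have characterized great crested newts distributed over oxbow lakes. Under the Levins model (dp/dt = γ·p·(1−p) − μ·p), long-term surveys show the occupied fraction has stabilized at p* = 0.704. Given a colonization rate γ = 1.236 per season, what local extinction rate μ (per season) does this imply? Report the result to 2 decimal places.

0.37

At equilibrium γ(1−p*) = μ.
μ = 1.236 × (1 − 0.704) = 1.236 × 0.2960 = 0.3659.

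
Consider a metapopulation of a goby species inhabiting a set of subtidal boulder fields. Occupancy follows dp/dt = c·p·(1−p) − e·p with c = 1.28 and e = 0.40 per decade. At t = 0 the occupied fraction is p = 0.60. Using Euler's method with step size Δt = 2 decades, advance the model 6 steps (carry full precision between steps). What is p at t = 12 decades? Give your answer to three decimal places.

Update rule: p ← p + [c·p·(1−p) − e·p]·Δt with Δt = 2.
step 1: Δp = +0.13440, p = 0.73440
step 2: Δp = -0.08818, p = 0.64622
step 3: Δp = +0.06828, p = 0.71451
step 4: Δp = -0.04940, p = 0.66511
step 5: Δp = +0.03813, p = 0.70324
step 6: Δp = -0.02833, p = 0.67491

0.675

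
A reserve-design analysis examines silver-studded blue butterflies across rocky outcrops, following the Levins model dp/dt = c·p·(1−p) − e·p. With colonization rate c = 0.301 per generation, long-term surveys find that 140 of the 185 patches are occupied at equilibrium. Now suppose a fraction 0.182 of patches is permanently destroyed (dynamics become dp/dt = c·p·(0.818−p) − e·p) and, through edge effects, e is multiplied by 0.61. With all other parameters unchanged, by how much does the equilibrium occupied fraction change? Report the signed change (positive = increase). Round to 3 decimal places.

-0.087

Observed p* = 140/185 = 0.75676.
Balance c(1−p*) = e gives e = 0.301×(1 − 0.75676) = 0.07322.
New p* = 0.818 − e/c = 0.818 − 0.04466/0.30100 = 0.66963.
Δp* = 0.66963 − 0.75676 = -0.08713.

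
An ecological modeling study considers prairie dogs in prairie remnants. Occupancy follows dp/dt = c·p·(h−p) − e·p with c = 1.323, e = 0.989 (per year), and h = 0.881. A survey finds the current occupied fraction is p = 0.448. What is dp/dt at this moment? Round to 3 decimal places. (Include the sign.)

Colonization term: c·p·(h−p) = 1.323×0.448×0.4330 = 0.25664.
Extinction term: e·p = 0.44307.
dp/dt = 0.25664 − 0.44307 = -0.18643.

-0.186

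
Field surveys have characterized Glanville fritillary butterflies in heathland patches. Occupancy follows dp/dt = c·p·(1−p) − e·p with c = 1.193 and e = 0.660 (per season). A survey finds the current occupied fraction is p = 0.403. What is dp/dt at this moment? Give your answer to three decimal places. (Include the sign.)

Colonization term: c·p·(1−p) = 1.193×0.403×0.5970 = 0.28703.
Extinction term: e·p = 0.26598.
dp/dt = 0.28703 − 0.26598 = 0.02105.

0.021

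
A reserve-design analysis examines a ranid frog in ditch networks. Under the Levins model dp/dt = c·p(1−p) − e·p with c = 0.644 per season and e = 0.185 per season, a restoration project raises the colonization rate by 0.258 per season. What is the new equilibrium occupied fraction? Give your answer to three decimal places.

Before: p* = 1 − 0.185/0.644 = 0.7127.
After the change, c = 0.902, e = 0.185, so p* = 1 − 0.185/0.902 = 0.7949.

0.795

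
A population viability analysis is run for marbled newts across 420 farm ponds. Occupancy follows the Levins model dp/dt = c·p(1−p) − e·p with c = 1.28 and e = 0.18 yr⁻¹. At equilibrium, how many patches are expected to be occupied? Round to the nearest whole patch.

361

p* = 1 − e/c = 1 − 0.18/1.28 = 0.8594.
Expected occupied patches = N × p* = 420 × 0.8594 = 360.94 ≈ 361.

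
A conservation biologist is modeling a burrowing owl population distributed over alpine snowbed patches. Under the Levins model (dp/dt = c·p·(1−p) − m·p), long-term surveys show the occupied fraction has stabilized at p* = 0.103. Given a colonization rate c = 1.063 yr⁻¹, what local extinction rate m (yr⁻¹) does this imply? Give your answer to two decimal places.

0.95

At equilibrium c(1−p*) = m.
m = 1.063 × (1 − 0.103) = 1.063 × 0.8970 = 0.9535.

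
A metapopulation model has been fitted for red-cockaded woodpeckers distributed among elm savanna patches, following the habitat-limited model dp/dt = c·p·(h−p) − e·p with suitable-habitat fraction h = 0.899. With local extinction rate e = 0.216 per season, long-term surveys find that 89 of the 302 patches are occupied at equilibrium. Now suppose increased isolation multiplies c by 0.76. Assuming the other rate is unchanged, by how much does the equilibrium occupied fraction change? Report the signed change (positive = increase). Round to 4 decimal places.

Observed p* = 89/302 = 0.29470.
Balance c(h−p*) = e gives c = e/(0.899 − 0.29470) = 0.216/0.60430 = 0.35744.
New p* = 0.899 − e/c = 0.899 − 0.21600/0.27165 = 0.10386.
Δp* = 0.10386 − 0.29470 = -0.19084.

-0.1908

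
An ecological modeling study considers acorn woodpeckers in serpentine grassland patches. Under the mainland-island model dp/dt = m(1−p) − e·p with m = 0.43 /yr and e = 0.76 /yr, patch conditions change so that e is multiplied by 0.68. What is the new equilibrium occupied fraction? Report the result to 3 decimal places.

0.454

Before: p* = 0.43/(0.43+0.76) = 0.3613.
After: m = 0.43, e = 0.5168; p* = 0.43/0.9468 = 0.4542.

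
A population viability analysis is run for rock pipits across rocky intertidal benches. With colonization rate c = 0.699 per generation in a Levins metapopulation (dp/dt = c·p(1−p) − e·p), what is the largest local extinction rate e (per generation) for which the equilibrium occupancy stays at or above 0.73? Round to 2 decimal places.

1 − e/c ≥ 0.73 ⇒ e ≤ c(1 − 0.73) = 0.699 × 0.2700.
e_max = 0.1887.

0.19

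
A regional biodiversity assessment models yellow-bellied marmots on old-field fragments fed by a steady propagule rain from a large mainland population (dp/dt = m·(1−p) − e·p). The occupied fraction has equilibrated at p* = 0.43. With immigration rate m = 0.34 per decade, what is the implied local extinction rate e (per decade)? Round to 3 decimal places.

0.451

At equilibrium m(1−p*) = e·p*, so e = m(1−p*)/p*.
e = 0.34 × 0.5700 / 0.43 = 0.4507.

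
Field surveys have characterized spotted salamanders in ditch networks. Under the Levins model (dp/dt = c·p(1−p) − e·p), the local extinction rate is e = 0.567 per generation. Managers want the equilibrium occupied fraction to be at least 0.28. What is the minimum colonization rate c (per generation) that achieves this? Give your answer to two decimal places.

p* = 1 − e/c ≥ 0.28 requires e/c ≤ 0.7200, i.e. c ≥ e/0.7200.
c_min = 0.567/0.7200 = 0.7875.

0.79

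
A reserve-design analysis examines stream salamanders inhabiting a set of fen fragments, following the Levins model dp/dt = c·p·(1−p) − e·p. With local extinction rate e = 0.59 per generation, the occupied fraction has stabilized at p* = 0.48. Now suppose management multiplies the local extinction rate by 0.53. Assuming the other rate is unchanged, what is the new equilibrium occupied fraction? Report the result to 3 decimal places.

0.724

Balance c(1−p*) = e gives c = e/(1 − 0.48000) = 0.59/0.52000 = 1.13462.
New p* = 1 − e/c = 1 − 0.31270/1.13462 = 0.72440.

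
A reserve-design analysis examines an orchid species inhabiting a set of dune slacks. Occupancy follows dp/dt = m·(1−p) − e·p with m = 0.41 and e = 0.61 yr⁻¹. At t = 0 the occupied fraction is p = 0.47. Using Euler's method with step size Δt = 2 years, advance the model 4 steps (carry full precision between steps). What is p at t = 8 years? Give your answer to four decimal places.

0.4816

Update rule: p ← p + [m·(1−p) − e·p]·Δt with Δt = 2.
t = 2: p = 0.47000 + (-0.13880) = 0.33120
t = 4: p = 0.33120 + (+0.14435) = 0.47555
t = 6: p = 0.47555 + (-0.15013) = 0.32543
t = 8: p = 0.32543 + (+0.15613) = 0.48156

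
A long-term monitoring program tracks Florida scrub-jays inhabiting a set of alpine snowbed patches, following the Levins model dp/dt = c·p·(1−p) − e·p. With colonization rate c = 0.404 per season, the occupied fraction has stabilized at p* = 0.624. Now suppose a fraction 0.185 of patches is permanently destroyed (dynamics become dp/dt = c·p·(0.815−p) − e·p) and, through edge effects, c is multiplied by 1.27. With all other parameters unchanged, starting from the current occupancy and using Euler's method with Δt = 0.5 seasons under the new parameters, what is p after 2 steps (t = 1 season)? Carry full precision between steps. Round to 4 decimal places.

0.5934

Balance c(1−p*) = e gives e = 0.404×(1 − 0.62400) = 0.15190.
Starting from p₀ = 0.62400; update p ← p + (dp/dt)·Δt with the new parameters.
p: 0.62400 → 0.60718  (Δp = -0.01682)
p: 0.60718 → 0.59344  (Δp = -0.01375)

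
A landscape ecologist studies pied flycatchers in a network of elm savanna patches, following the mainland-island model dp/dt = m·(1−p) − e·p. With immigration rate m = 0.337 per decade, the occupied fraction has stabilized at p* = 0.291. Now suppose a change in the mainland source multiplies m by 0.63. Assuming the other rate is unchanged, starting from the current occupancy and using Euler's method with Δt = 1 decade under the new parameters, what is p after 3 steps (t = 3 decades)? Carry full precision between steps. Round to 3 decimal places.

0.205

Balance m(1−p*) = e·p* gives e = m(1−p*)/p* = 0.337×0.70900/0.29100 = 0.82108.
Starting from p₀ = 0.29100; update p ← p + (dp/dt)·Δt with the new parameters.
t = 1: p = 0.29100 + (-0.08841) = 0.20259
t = 2: p = 0.20259 + (+0.00295) = 0.20555
t = 3: p = 0.20555 + (-0.00010) = 0.20545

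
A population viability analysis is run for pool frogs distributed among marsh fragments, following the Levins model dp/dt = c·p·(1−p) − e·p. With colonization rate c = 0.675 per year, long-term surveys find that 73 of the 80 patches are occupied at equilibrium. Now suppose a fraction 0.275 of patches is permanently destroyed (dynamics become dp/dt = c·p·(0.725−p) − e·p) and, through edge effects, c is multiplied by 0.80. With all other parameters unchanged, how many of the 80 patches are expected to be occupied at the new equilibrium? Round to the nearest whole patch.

49

Observed p* = 73/80 = 0.91250.
Balance c(1−p*) = e gives e = 0.675×(1 − 0.91250) = 0.05906.
New p* = 0.725 − e/c = 0.725 − 0.05906/0.54000 = 0.61563.
Expected occupied = 80 × 0.61563 = 49.25 ≈ 49.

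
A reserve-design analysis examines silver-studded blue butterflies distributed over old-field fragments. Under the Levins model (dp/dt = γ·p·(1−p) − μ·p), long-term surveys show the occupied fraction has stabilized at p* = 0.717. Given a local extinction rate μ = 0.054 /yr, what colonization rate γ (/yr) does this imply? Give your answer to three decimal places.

0.191

At equilibrium γ(1−p*) = μ, so γ = μ/(1−p*).
γ = 0.054/(1 − 0.717) = 0.054/0.2830 = 0.1908.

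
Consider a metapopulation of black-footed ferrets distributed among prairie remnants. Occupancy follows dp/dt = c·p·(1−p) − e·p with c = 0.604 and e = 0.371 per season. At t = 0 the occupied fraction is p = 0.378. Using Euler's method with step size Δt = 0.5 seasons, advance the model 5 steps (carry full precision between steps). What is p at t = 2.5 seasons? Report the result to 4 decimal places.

0.3815

Update rule: p ← p + [c·p·(1−p) − e·p]·Δt with Δt = 0.5.
  1  |  dp/dt·Δt = +0.000886  |  p_1 = 0.378886
  2  |  dp/dt·Δt = +0.000787  |  p_2 = 0.379673
  3  |  dp/dt·Δt = +0.000698  |  p_3 = 0.380371
  4  |  dp/dt·Δt = +0.000619  |  p_4 = 0.380990
  5  |  dp/dt·Δt = +0.000549  |  p_5 = 0.381539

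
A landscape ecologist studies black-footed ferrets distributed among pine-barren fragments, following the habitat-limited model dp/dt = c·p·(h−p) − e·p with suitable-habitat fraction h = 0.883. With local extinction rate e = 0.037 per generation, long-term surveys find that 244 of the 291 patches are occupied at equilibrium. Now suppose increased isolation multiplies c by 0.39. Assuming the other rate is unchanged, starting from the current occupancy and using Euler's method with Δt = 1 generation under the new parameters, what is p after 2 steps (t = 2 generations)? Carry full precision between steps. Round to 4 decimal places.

0.8061

Observed p* = 244/291 = 0.83849.
Balance c(h−p*) = e gives c = e/(0.883 − 0.83849) = 0.037/0.04451 = 0.83124.
Starting from p₀ = 0.83849; update p ← p + (dp/dt)·Δt with the new parameters.
  1  |  dp/dt·Δt = -0.018925  |  p_1 = 0.819563
  2  |  dp/dt·Δt = -0.013469  |  p_2 = 0.806094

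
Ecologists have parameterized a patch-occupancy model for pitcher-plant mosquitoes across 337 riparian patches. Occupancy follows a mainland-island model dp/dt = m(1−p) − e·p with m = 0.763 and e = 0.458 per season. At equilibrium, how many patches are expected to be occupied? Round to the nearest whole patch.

p* = m/(m+e) = 0.763/1.2210 = 0.6249.
Expected occupied patches = N × p* = 337 × 0.6249 = 210.59 ≈ 211.

211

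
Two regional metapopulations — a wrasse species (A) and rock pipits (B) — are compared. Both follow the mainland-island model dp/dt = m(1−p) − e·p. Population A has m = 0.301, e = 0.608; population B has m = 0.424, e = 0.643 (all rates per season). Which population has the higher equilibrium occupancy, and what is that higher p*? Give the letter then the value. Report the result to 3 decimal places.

B, 0.397

A: p*_A = m/(m+e) = 0.301/0.9090 = 0.3311.
B: p*_B = 0.424/1.0670 = 0.3974.
B is higher at 0.3974.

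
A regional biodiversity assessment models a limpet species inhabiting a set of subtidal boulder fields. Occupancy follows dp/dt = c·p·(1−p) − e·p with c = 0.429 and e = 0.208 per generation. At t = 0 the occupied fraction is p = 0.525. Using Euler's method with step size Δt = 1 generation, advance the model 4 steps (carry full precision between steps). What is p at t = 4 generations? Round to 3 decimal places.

Update rule: p ← p + [c·p·(1−p) − e·p]·Δt with Δt = 1.
t = 1: p = 0.52500 + (-0.00222) = 0.52278
t = 2: p = 0.52278 + (-0.00171) = 0.52107
t = 3: p = 0.52107 + (-0.00132) = 0.51975
t = 4: p = 0.51975 + (-0.00102) = 0.51872

0.519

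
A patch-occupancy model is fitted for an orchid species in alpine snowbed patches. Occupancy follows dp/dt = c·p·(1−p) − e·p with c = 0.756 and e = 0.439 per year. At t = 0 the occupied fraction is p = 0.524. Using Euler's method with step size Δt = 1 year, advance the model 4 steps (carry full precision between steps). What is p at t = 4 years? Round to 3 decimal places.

0.437

Update rule: p ← p + [c·p·(1−p) − e·p]·Δt with Δt = 1.
t = 1: p = 0.52400 + (-0.04147) = 0.48253
t = 2: p = 0.48253 + (-0.02306) = 0.45947
t = 3: p = 0.45947 + (-0.01395) = 0.44552
t = 4: p = 0.44552 + (-0.00883) = 0.43669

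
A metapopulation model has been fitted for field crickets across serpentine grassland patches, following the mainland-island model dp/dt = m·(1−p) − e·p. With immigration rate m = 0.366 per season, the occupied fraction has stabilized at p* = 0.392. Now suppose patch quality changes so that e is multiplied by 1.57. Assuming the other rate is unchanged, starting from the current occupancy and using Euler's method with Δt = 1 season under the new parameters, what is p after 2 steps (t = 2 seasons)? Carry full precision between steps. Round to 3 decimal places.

0.298

Balance m(1−p*) = e·p* gives e = m(1−p*)/p* = 0.366×0.60800/0.39200 = 0.56767.
Starting from p₀ = 0.39200; update p ← p + (dp/dt)·Δt with the new parameters.
step 1: Δp = -0.12684, p = 0.26516
step 2: Δp = +0.03263, p = 0.29779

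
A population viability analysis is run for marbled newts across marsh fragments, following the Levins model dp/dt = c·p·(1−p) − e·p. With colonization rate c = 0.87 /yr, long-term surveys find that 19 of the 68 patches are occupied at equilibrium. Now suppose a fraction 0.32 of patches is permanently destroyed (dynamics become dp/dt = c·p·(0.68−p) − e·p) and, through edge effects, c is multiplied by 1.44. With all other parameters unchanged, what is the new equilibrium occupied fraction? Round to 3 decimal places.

Observed p* = 19/68 = 0.27941.
Balance c(1−p*) = e gives e = 0.87×(1 − 0.27941) = 0.62691.
New p* = 0.68 − e/c = 0.68 − 0.62691/1.25280 = 0.17959.

0.180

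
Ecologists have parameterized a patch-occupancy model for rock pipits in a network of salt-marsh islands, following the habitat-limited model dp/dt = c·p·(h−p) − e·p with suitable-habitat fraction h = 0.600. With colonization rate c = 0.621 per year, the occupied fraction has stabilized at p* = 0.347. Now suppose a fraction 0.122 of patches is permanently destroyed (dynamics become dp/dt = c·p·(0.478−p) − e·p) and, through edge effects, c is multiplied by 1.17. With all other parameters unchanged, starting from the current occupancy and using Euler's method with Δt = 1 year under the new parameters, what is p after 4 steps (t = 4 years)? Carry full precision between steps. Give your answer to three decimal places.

Balance c(h−p*) = e gives e = 0.621×(0.6 − 0.34700) = 0.15711.
Starting from p₀ = 0.34700; update p ← p + (dp/dt)·Δt with the new parameters.
step 1: Δp = -0.02149, p = 0.32551
step 2: Δp = -0.01508, p = 0.31043
step 3: Δp = -0.01098, p = 0.29945
step 4: Δp = -0.00820, p = 0.29125

0.291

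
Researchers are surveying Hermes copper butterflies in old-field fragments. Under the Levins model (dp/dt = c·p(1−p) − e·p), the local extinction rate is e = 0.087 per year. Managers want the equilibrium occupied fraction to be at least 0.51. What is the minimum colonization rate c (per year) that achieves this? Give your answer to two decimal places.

p* = 1 − e/c ≥ 0.51 requires e/c ≤ 0.4900, i.e. c ≥ e/0.4900.
c_min = 0.087/0.4900 = 0.1776.

0.18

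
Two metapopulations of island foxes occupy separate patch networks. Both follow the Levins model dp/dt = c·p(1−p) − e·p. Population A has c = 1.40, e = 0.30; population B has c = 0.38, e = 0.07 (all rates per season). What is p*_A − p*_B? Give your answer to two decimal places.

-0.03

A: p*_A = 1 − 0.30/1.40 = 0.7857.
B: p*_B = 1 − 0.07/0.38 = 0.8158.
p*_A − p*_B = 0.7857 − 0.8158 = -0.0301.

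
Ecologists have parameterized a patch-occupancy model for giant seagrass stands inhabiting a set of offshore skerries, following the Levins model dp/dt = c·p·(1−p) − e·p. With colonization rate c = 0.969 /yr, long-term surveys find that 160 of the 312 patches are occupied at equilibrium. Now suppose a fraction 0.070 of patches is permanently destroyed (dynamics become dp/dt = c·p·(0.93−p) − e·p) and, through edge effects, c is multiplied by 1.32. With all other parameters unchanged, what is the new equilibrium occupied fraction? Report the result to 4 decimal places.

Observed p* = 160/312 = 0.51282.
Balance c(1−p*) = e gives e = 0.969×(1 − 0.51282) = 0.47208.
New p* = 0.93 − e/c = 0.93 − 0.47208/1.27908 = 0.56092.

0.5609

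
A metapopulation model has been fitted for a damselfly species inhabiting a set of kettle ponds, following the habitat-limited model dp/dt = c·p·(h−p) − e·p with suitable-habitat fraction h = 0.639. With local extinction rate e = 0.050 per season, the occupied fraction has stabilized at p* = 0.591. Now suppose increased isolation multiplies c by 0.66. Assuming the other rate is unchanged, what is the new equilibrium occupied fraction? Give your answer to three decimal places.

Balance c(h−p*) = e gives c = e/(0.639 − 0.59100) = 0.050/0.04800 = 1.04167.
New p* = 0.639 − e/c = 0.639 − 0.05000/0.68750 = 0.56627.

0.566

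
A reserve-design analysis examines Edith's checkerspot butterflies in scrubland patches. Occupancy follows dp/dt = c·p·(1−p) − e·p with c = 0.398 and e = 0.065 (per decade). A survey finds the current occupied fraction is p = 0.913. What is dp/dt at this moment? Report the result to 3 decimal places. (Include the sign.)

-0.028

Colonization term: c·p·(1−p) = 0.398×0.913×0.0870 = 0.03161.
Extinction term: e·p = 0.05935.
dp/dt = 0.03161 − 0.05935 = -0.02773.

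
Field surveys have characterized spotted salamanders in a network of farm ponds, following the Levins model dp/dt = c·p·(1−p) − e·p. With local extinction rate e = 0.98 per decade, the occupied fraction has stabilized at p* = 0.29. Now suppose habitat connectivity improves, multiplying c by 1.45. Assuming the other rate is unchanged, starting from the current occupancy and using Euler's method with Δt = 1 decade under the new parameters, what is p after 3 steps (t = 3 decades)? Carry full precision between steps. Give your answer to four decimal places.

Balance c(1−p*) = e gives c = e/(1 − 0.29000) = 0.98/0.71000 = 1.38028.
Starting from p₀ = 0.29000; update p ← p + (dp/dt)·Δt with the new parameters.
p: 0.29000 → 0.41789  (Δp = +0.12789)
p: 0.41789 → 0.49522  (Δp = +0.07733)
p: 0.49522 → 0.51021  (Δp = +0.01499)

0.5102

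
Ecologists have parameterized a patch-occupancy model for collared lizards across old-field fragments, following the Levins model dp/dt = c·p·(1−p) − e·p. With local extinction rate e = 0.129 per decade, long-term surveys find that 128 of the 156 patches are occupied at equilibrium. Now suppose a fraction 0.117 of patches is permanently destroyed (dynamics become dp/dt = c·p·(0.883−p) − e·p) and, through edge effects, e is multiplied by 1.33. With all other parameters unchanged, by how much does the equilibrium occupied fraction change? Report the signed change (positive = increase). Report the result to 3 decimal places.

-0.176

Observed p* = 128/156 = 0.82051.
Balance c(1−p*) = e gives c = e/(1 − 0.82051) = 0.129/0.17949 = 0.71870.
New p* = 0.883 − e/c = 0.883 − 0.17157/0.71870 = 0.64428.
Δp* = 0.64428 − 0.82051 = -0.17623.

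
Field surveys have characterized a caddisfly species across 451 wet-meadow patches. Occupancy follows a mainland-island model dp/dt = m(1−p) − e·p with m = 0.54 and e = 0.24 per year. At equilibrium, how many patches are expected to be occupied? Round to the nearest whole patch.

312

p* = m/(m+e) = 0.54/0.7800 = 0.6923.
Expected occupied patches = N × p* = 451 × 0.6923 = 312.23 ≈ 312.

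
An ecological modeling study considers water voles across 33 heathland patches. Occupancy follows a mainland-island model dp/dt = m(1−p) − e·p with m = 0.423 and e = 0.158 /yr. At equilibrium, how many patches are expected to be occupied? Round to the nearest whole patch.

p* = m/(m+e) = 0.423/0.5810 = 0.7281.
Expected occupied patches = N × p* = 33 × 0.7281 = 24.03 ≈ 24.

24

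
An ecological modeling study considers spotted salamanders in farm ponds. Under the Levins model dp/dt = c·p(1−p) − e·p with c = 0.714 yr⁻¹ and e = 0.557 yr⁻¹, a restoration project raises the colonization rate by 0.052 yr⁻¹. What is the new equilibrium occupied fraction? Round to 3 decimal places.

0.273

Before: p* = 1 − 0.557/0.714 = 0.2199.
After the change, c = 0.766, e = 0.557, so p* = 1 − 0.557/0.766 = 0.2728.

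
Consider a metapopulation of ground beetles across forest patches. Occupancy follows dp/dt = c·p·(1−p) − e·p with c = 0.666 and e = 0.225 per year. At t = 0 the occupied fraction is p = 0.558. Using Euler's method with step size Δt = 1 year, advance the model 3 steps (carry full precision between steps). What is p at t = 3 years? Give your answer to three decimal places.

0.639

Update rule: p ← p + [c·p·(1−p) − e·p]·Δt with Δt = 1.
p: 0.55800 → 0.59671  (Δp = +0.03871)
p: 0.59671 → 0.62272  (Δp = +0.02601)
p: 0.62272 → 0.63908  (Δp = +0.01636)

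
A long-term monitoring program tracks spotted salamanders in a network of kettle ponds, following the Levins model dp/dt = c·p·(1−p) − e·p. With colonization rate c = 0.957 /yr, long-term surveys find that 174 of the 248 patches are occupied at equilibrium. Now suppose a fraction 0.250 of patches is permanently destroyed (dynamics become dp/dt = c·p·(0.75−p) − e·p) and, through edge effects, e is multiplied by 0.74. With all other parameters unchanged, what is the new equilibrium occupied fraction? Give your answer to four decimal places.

0.5292

Observed p* = 174/248 = 0.70161.
Balance c(1−p*) = e gives e = 0.957×(1 − 0.70161) = 0.28556.
New p* = 0.75 − e/c = 0.75 − 0.21131/0.95700 = 0.52920.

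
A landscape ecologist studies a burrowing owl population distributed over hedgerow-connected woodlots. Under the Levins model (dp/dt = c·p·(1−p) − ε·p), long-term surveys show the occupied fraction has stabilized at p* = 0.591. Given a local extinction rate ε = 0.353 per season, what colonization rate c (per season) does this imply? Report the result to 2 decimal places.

At equilibrium c(1−p*) = ε, so c = ε/(1−p*).
c = 0.353/(1 − 0.591) = 0.353/0.4090 = 0.8631.

0.86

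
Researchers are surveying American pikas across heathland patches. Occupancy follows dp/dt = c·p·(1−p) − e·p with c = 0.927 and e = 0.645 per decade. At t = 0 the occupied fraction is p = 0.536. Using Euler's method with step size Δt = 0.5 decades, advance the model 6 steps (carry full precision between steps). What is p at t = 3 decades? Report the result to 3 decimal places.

Update rule: p ← p + [c·p·(1−p) − e·p]·Δt with Δt = 0.5.
  1  |  dp/dt·Δt = -0.057586  |  p_1 = 0.478414
  2  |  dp/dt·Δt = -0.038630  |  p_2 = 0.439785
  3  |  dp/dt·Δt = -0.027636  |  p_3 = 0.412149
  4  |  dp/dt·Δt = -0.020620  |  p_4 = 0.391528
  5  |  dp/dt·Δt = -0.015846  |  p_5 = 0.375682
  6  |  dp/dt·Δt = -0.012446  |  p_6 = 0.363236

0.363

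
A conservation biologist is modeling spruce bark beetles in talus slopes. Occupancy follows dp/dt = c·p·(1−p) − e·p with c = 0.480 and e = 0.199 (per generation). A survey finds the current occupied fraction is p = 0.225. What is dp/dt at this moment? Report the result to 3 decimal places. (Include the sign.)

0.039

Colonization term: c·p·(1−p) = 0.480×0.225×0.7750 = 0.08370.
Extinction term: e·p = 0.04478.
dp/dt = 0.08370 − 0.04478 = 0.03892.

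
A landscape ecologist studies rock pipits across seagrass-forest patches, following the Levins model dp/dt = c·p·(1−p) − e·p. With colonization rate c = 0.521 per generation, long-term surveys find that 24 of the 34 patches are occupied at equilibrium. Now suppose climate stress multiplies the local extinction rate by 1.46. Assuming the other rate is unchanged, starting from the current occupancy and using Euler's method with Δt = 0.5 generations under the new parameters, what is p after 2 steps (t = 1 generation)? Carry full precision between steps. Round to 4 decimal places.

Observed p* = 24/34 = 0.70588.
Balance c(1−p*) = e gives e = 0.521×(1 − 0.70588) = 0.15324.
Starting from p₀ = 0.70588; update p ← p + (dp/dt)·Δt with the new parameters.
  1  |  dp/dt·Δt = -0.024878  |  p_1 = 0.681004
  2  |  dp/dt·Δt = -0.019588  |  p_2 = 0.661416

0.6614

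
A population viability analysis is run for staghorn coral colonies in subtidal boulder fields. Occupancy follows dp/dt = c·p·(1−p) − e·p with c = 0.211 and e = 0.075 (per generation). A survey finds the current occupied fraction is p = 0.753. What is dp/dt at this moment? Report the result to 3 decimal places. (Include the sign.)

Colonization term: c·p·(1−p) = 0.211×0.753×0.2470 = 0.03924.
Extinction term: e·p = 0.05647.
dp/dt = 0.03924 − 0.05647 = -0.01723.

-0.017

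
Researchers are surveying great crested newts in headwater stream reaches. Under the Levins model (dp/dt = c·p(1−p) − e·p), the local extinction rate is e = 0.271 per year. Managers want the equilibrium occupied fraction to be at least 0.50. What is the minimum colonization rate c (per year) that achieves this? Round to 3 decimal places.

0.542

p* = 1 − e/c ≥ 0.50 requires e/c ≤ 0.5000, i.e. c ≥ e/0.5000.
c_min = 0.271/0.5000 = 0.5420.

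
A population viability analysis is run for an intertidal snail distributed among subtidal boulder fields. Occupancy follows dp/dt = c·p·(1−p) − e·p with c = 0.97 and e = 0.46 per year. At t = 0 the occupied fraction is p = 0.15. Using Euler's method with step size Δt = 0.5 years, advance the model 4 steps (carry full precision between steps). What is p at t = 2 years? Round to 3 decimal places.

Update rule: p ← p + [c·p·(1−p) − e·p]·Δt with Δt = 0.5.
p: 0.15000 → 0.17734  (Δp = +0.02734)
p: 0.17734 → 0.20731  (Δp = +0.02997)
p: 0.20731 → 0.23933  (Δp = +0.03202)
p: 0.23933 → 0.27257  (Δp = +0.03325)

0.273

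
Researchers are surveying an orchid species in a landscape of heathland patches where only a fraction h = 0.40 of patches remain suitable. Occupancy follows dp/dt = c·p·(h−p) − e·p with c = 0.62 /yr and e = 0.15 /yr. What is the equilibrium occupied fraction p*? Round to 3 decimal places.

0.158

Setting dp/dt = 0 and dividing by p* gives c·(h−p*) = e.
So p* = h − e/c = 0.40 − 0.15/0.62 = 0.40 − 0.2419 = 0.1581.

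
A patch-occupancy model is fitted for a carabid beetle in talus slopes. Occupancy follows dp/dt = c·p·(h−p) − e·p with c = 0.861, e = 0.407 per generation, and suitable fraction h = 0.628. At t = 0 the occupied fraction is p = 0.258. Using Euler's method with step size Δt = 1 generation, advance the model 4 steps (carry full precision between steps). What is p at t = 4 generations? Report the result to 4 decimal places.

Update rule: p ← p + [c·p·(h−p) − e·p]·Δt with Δt = 1.
t = 1: p = 0.25800 + (-0.02281) = 0.23519
t = 2: p = 0.23519 + (-0.01618) = 0.21901
t = 3: p = 0.21901 + (-0.01201) = 0.20699
t = 4: p = 0.20699 + (-0.00921) = 0.19778

0.1978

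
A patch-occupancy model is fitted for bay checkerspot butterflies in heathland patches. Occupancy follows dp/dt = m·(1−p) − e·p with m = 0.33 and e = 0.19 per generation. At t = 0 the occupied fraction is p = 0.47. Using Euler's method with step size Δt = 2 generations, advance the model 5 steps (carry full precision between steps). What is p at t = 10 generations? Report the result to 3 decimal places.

Update rule: p ← p + [m·(1−p) − e·p]·Δt with Δt = 2.
  1  |  dp/dt·Δt = +0.171200  |  p_1 = 0.641200
  2  |  dp/dt·Δt = -0.006848  |  p_2 = 0.634352
  3  |  dp/dt·Δt = +0.000274  |  p_3 = 0.634626
  4  |  dp/dt·Δt = -0.000011  |  p_4 = 0.634615
  5  |  dp/dt·Δt = +0.000000  |  p_5 = 0.634615

0.635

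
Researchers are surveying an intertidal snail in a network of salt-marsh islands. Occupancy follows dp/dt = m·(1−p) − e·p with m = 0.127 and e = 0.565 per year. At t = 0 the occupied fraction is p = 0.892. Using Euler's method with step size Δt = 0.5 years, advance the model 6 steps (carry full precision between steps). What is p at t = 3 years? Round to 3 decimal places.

0.239

Update rule: p ← p + [m·(1−p) − e·p]·Δt with Δt = 0.5.
t = 0.5: p = 0.89200 + (-0.24513) = 0.64687
t = 1: p = 0.64687 + (-0.16032) = 0.48655
t = 1.5: p = 0.48655 + (-0.10485) = 0.38170
t = 2: p = 0.38170 + (-0.06857) = 0.31313
t = 2.5: p = 0.31313 + (-0.04484) = 0.26829
t = 3: p = 0.26829 + (-0.02933) = 0.23896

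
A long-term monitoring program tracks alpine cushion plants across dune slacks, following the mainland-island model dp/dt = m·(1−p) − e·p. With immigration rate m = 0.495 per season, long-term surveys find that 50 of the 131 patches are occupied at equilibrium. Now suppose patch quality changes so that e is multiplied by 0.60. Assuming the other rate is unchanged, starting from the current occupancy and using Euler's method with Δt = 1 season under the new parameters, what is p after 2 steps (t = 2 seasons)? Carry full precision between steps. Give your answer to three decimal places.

Observed p* = 50/131 = 0.38168.
Balance m(1−p*) = e·p* gives e = m(1−p*)/p* = 0.495×0.61832/0.38168 = 0.80190.
Starting from p₀ = 0.38168; update p ← p + (dp/dt)·Δt with the new parameters.
step 1: Δp = +0.12243, p = 0.50411
step 2: Δp = +0.00292, p = 0.50703

0.507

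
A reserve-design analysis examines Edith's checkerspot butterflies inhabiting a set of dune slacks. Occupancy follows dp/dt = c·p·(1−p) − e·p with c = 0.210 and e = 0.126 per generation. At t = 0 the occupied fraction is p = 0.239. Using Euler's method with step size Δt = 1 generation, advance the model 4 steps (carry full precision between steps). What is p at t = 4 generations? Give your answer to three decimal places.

0.270

Update rule: p ← p + [c·p·(1−p) − e·p]·Δt with Δt = 1.
step 1: Δp = +0.00808, p = 0.24708
step 2: Δp = +0.00793, p = 0.25502
step 3: Δp = +0.00776, p = 0.26278
step 4: Δp = +0.00757, p = 0.27035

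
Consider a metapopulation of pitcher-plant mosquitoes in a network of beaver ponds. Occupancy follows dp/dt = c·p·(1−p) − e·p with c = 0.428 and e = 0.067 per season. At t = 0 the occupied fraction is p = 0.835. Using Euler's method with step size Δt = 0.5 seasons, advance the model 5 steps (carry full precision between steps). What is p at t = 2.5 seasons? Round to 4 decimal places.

0.8403

Update rule: p ← p + [c·p·(1−p) − e·p]·Δt with Δt = 0.5.
step 1: Δp = +0.00151, p = 0.83651
step 2: Δp = +0.00124, p = 0.83775
step 3: Δp = +0.00102, p = 0.83878
step 4: Δp = +0.00084, p = 0.83962
step 5: Δp = +0.00069, p = 0.84031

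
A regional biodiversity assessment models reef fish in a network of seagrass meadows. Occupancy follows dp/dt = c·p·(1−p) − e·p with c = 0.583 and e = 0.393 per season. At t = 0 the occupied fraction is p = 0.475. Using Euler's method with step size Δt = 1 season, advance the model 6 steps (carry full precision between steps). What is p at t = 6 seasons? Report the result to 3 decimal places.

0.355

Update rule: p ← p + [c·p·(1−p) − e·p]·Δt with Δt = 1.
  1  |  dp/dt·Δt = -0.041289  |  p_1 = 0.433711
  2  |  dp/dt·Δt = -0.027260  |  p_2 = 0.406450
  3  |  dp/dt·Δt = -0.019087  |  p_3 = 0.387363
  4  |  dp/dt·Δt = -0.013880  |  p_4 = 0.373483
  5  |  dp/dt·Δt = -0.010361  |  p_5 = 0.363122
  6  |  dp/dt·Δt = -0.007880  |  p_6 = 0.355242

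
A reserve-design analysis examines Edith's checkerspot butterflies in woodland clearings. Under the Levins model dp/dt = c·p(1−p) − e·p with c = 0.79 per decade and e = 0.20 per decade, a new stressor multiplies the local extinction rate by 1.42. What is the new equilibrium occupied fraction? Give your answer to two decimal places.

Before: p* = 1 − 0.20/0.79 = 0.7468.
After the change, c = 0.79, e = 0.284, so p* = 1 − 0.284/0.79 = 0.6405.

0.64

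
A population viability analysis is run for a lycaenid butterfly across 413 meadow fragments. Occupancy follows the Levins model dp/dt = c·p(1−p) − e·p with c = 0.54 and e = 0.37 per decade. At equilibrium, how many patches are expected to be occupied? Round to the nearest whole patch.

p* = 1 − e/c = 1 − 0.37/0.54 = 0.3148.
Expected occupied patches = N × p* = 413 × 0.3148 = 130.02 ≈ 130.

130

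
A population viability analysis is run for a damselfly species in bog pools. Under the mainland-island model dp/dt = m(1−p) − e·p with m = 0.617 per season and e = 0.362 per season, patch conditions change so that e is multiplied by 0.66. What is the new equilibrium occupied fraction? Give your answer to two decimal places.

Before: p* = 0.617/(0.617+0.362) = 0.6302.
After: m = 0.617, e = 0.23892; p* = 0.617/0.8559 = 0.7209.

0.72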